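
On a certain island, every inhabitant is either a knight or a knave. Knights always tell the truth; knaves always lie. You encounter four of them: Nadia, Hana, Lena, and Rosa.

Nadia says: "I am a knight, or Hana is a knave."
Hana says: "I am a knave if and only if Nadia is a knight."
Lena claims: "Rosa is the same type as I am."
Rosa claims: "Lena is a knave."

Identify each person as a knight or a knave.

Nadia: knave, Hana: knight, Lena: knave, Rosa: knight

Consider Nadia. Suppose Nadia is a knight.
Then whichever role Hana has, Hana's statement has the wrong truth value — contradiction.
So Nadia is a knave.
Consider Hana. Suppose Hana is a knave.
Then Nadia's statement comes out true, contradicting Nadia being a knave.
So Hana is a knight.
Consider Lena. Suppose Lena is a knight.
Then no assignment of the remaining roles makes every statement match its speaker's type — contradiction.
So Lena is a knave.
With that fixed, Rosa's statement is true, so Rosa is a knight.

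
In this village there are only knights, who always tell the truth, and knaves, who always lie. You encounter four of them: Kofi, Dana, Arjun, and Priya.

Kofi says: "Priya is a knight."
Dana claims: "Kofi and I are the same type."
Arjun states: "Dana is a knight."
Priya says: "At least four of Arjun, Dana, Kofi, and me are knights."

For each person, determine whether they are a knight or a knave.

Consider Kofi. Suppose Kofi is a knave.
Then whichever role Dana has, Dana's statement has the wrong truth value — contradiction.
So Kofi is a knight.
Consider Dana. Suppose Dana is a knave.
Then no assignment of the remaining roles makes every statement match its speaker's type — contradiction.
So Dana is a knight.
With that fixed, Arjun's statement is true, so Arjun is a knight.
Consider Priya. Suppose Priya is a knave.
Then Kofi's statement comes out false, contradicting Kofi being a knight.
So Priya is a knight.

Kofi: knight, Dana: knight, Arjun: knight, Priya: knight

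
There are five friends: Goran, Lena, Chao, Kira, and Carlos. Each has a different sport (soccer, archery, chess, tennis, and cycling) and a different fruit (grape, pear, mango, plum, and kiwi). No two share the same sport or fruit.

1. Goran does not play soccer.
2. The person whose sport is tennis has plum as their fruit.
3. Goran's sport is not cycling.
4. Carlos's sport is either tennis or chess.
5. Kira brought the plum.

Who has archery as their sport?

Goran

With clues 1–4, Carlos is impossible for the one with sport archery.
With clues 1–5, Chao, Kira, and Lena are impossible for the one with sport archery.
That leaves Goran.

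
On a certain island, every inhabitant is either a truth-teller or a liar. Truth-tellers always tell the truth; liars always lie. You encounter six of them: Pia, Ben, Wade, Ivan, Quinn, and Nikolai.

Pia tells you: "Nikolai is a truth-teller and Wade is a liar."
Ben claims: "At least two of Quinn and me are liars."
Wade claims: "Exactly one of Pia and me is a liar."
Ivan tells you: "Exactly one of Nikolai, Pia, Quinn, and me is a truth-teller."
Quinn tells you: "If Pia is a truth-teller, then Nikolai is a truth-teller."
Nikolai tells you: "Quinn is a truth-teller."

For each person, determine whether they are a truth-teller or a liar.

Pia: liar, Ben: liar, Wade: truth-teller, Ivan: liar, Quinn: truth-teller, Nikolai: truth-teller

Consider Pia. Suppose Pia is a truth-teller.
Then whichever role Wade has, Wade's statement has the wrong truth value — contradiction.
So Pia is a liar.
With that fixed, Quinn's statement is true, so Quinn is a truth-teller.
With that fixed, Nikolai's statement is true, so Nikolai is a truth-teller.
With that fixed, Ben's statement is false, so Ben is a liar.
With that fixed, Ivan's statement is false, so Ivan is a liar.
Consider Wade. Suppose Wade is a liar.
Then Pia's statement comes out true, contradicting Pia being a liar.
So Wade is a truth-teller.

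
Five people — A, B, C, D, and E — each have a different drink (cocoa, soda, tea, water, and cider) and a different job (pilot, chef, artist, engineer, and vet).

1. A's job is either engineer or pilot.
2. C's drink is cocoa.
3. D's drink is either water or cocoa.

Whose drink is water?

With clues 1–2, C is impossible for the one with drink water.
With clues 1–3, A, B, and E are impossible for the one with drink water.
That leaves D.

D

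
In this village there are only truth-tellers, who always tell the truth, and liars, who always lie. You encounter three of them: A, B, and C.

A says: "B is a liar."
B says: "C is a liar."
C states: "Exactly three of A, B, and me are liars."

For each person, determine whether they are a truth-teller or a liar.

A: liar, B: truth-teller, C: liar

Consider A. Suppose A is a truth-teller.
Then no assignment of the remaining roles makes every statement match its speaker's type — contradiction.
So A is a liar.
Consider B. Suppose B is a liar.
Then A's statement comes out true, contradicting A being a liar.
So B is a truth-teller.
With that fixed, C's statement is false, so C is a liar.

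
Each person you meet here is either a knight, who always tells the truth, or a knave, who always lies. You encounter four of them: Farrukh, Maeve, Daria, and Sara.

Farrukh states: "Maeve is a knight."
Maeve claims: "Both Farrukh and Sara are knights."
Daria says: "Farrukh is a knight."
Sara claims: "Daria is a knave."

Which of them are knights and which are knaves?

Consider Farrukh. Suppose Farrukh is a knight.
Then no assignment of the remaining roles makes every statement match its speaker's type — contradiction.
So Farrukh is a knave.
With that fixed, Maeve's statement is false, so Maeve is a knave.
With that fixed, Daria's statement is false, so Daria is a knave.
With that fixed, Sara's statement is true, so Sara is a knight.

Farrukh: knave, Maeve: knave, Daria: knave, Sara: knight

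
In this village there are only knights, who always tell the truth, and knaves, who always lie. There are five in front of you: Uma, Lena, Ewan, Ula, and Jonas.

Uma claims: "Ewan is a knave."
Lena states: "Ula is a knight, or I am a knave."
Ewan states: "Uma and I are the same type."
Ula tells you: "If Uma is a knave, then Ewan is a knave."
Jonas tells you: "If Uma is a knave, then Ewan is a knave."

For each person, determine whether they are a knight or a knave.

Uma: knight, Lena: knight, Ewan: knave, Ula: knight, Jonas: knight

Consider Uma. Suppose Uma is a knave.
Then whichever role Ewan has, Ewan's statement has the wrong truth value — contradiction.
So Uma is a knight.
With that fixed, Ula's statement is true, so Ula is a knight.
With that fixed, Jonas's statement is true, so Jonas is a knight.
With that fixed, Lena's statement is true, so Lena is a knight.
Consider Ewan. Suppose Ewan is a knight.
Then Uma's statement comes out false, contradicting Uma being a knight.
So Ewan is a knave.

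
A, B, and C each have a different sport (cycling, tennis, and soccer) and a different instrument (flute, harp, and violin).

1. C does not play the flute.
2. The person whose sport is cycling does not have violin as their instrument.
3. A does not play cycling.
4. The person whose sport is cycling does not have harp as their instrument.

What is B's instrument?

With clues 1–4, harp and violin are impossible for B's instrument.
That leaves flute.

flute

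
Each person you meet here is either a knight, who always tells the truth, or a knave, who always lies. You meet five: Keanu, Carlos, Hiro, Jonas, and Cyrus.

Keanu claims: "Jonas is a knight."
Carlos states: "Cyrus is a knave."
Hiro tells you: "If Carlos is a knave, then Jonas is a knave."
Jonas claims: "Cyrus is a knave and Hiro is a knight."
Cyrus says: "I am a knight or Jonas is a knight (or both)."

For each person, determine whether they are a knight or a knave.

Consider Keanu. Suppose Keanu is a knight.
Then no assignment of the remaining roles makes every statement match its speaker's type — contradiction.
So Keanu is a knave.
Consider Carlos. Suppose Carlos is a knight.
Then no assignment of the remaining roles makes every statement match its speaker's type — contradiction.
So Carlos is a knave.
Consider Hiro. Suppose Hiro is a knave.
Then no assignment of the remaining roles makes every statement match its speaker's type — contradiction.
So Hiro is a knight.
Consider Jonas. Suppose Jonas is a knight.
Then Keanu's statement comes out true, contradicting Keanu being a knave.
So Jonas is a knave.
Consider Cyrus. Suppose Cyrus is a knave.
Then Carlos's statement comes out true, contradicting Carlos being a knave.
So Cyrus is a knight.

Keanu: knave, Carlos: knave, Hiro: knight, Jonas: knave, Cyrus: knight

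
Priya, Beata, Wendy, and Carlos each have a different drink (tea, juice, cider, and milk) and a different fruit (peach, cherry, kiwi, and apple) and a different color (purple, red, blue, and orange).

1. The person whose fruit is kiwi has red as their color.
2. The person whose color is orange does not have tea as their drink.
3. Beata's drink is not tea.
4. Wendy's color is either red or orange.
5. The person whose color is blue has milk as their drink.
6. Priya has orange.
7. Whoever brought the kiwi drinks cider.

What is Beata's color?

With clues 1–6, orange and red are impossible for Beata's color.
With clues 1–7, purple is impossible for Beata's color.
That leaves blue.

blue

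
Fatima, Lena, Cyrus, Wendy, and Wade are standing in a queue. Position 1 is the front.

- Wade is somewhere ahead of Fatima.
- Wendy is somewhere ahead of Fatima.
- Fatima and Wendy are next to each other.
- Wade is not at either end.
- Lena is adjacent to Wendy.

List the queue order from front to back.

From clue 1: Fatima is in {2,3,4,5}.
From clues 1–2: Fatima is in {3,4,5}.
From clues 1–4: Fatima is in {4,5}.
From clues 1–5: Cyrus → position 1, Wade → position 2, Lena → position 3, Wendy → position 4, Fatima → position 5.

Cyrus, Wade, Lena, Wendy, Fatima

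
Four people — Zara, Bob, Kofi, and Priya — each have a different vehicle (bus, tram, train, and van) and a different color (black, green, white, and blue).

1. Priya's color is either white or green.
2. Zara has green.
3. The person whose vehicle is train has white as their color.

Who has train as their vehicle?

With clues 1–3, Bob, Kofi, and Zara are impossible for the one with vehicle train.
That leaves Priya.

Priya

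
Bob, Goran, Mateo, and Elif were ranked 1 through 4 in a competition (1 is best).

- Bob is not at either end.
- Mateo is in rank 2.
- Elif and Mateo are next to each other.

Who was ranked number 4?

Goran

With clue 1, Bob is ruled out for rank 4.
With clues 1–2, Mateo is ruled out for rank 4.
With clues 1–3, Elif is ruled out for rank 4.
So rank 4 is Goran.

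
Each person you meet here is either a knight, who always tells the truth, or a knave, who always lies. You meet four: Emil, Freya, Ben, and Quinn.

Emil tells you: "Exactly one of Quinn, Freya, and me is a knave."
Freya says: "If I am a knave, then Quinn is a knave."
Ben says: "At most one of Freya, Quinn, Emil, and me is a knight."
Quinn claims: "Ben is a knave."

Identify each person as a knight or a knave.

Consider Emil. Suppose Emil is a knave.
Then no assignment of the remaining roles makes every statement match its speaker's type — contradiction.
So Emil is a knight.
Consider Freya. Suppose Freya is a knight.
Then no assignment of the remaining roles makes every statement match its speaker's type — contradiction.
So Freya is a knave.
Consider Ben. Suppose Ben is a knight.
Then Ben's own statement would have to be true, but it can't be — contradiction.
So Ben is a knave.
With that fixed, Quinn's statement is true, so Quinn is a knight.

Emil: knight, Freya: knave, Ben: knave, Quinn: knight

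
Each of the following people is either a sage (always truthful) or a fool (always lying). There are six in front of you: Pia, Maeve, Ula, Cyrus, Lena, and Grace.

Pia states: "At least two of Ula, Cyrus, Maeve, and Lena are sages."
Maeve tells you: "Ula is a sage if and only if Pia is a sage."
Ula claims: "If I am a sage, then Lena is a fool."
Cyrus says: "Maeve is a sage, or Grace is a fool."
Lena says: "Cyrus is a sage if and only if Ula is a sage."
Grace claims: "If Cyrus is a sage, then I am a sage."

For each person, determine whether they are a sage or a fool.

Pia: fool, Maeve: fool, Ula: sage, Cyrus: fool, Lena: fool, Grace: sage

Consider Pia. Suppose Pia is a sage.
Then no assignment of the remaining roles makes every statement match its speaker's type — contradiction.
So Pia is a fool.
Consider Maeve. Suppose Maeve is a sage.
Then no assignment of the remaining roles makes every statement match its speaker's type — contradiction.
So Maeve is a fool.
Consider Ula. Suppose Ula is a fool.
Then Maeve's statement comes out true, contradicting Maeve being a fool.
So Ula is a sage.
Consider Cyrus. Suppose Cyrus is a sage.
Then Pia's statement comes out true, contradicting Pia being a fool.
So Cyrus is a fool.
With that fixed, Lena's statement is false, so Lena is a fool.
With that fixed, Grace's statement is true, so Grace is a sage.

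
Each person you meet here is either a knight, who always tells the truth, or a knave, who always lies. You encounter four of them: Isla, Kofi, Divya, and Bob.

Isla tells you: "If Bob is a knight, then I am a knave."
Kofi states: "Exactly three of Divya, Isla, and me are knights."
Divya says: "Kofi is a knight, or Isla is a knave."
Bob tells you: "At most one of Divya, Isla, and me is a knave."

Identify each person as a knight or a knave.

Isla: knight, Kofi: knave, Divya: knave, Bob: knave

Consider Isla. Suppose Isla is a knave.
Then Isla's own statement would have to be false, but it can't be — contradiction.
So Isla is a knight.
Consider Kofi. Suppose Kofi is a knight.
Then no assignment of the remaining roles makes every statement match its speaker's type — contradiction.
So Kofi is a knave.
With that fixed, Divya's statement is false, so Divya is a knave.
Consider Bob. Suppose Bob is a knight.
Then Isla's statement comes out false, contradicting Isla being a knight.
So Bob is a knave.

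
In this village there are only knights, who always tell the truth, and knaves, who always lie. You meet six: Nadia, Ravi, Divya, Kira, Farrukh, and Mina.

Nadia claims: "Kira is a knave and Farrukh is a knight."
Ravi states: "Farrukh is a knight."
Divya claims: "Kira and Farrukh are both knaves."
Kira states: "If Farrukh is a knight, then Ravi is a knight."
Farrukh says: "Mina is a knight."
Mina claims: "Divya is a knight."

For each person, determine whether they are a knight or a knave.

Nadia: knave, Ravi: knave, Divya: knave, Kira: knight, Farrukh: knave, Mina: knave

Consider Nadia. Suppose Nadia is a knight.
Then no assignment of the remaining roles makes every statement match its speaker's type — contradiction.
So Nadia is a knave.
Consider Ravi. Suppose Ravi is a knight.
Then no assignment of the remaining roles makes every statement match its speaker's type — contradiction.
So Ravi is a knave.
Consider Divya. Suppose Divya is a knight.
Then no assignment of the remaining roles makes every statement match its speaker's type — contradiction.
So Divya is a knave.
With that fixed, Mina's statement is false, so Mina is a knave.
With that fixed, Farrukh's statement is false, so Farrukh is a knave.
With that fixed, Kira's statement is true, so Kira is a knight.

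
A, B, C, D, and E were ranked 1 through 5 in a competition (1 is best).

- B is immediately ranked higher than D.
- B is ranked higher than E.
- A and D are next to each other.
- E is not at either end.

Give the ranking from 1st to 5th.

B, D, A, E, C

From clue 1: B is in {1,2,3,4}.
From clues 1–2: B is in {1,2,3}.
From clues 1–3: A is in {3,4}.
From clues 1–4: B → rank 1, D → rank 2, A → rank 3, E → rank 4, C → rank 5.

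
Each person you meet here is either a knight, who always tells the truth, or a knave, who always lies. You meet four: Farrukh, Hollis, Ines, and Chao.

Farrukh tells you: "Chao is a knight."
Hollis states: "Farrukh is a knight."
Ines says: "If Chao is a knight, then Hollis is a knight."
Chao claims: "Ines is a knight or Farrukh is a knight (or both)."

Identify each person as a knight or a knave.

Farrukh: knight, Hollis: knight, Ines: knight, Chao: knight

Consider Farrukh. Suppose Farrukh is a knave.
Then no assignment of the remaining roles makes every statement match its speaker's type — contradiction.
So Farrukh is a knight.
With that fixed, Hollis's statement is true, so Hollis is a knight.
With that fixed, Ines's statement is true, so Ines is a knight.
With that fixed, Chao's statement is true, so Chao is a knight.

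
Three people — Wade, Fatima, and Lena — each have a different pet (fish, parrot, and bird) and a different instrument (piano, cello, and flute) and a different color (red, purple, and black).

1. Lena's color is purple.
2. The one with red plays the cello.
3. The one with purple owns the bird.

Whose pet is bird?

With clues 1–3, Fatima and Wade are impossible for the one with pet bird.
That leaves Lena.

Lena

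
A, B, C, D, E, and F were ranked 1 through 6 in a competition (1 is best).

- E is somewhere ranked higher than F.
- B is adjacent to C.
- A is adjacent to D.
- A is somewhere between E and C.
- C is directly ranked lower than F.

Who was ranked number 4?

F

With clues 1–3, E is ruled out for rank 4.
With clues 1–5, A, B, C, and D are ruled out for rank 4.
So rank 4 is F.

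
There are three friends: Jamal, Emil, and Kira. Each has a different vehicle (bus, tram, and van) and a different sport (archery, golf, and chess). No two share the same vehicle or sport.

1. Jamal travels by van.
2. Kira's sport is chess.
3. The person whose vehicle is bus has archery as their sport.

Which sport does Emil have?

archery

With clues 1–2, chess is impossible for Emil's sport.
With clues 1–3, golf is impossible for Emil's sport.
That leaves archery.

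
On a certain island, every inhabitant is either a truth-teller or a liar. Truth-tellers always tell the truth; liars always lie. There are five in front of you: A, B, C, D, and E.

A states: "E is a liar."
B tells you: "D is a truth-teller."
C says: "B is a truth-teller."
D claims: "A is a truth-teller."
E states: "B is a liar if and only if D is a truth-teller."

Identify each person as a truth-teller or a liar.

A: truth-teller, B: truth-teller, C: truth-teller, D: truth-teller, E: liar

Consider A. Suppose A is a liar.
Then no assignment of the remaining roles makes every statement match its speaker's type — contradiction.
So A is a truth-teller.
With that fixed, D's statement is true, so D is a truth-teller.
With that fixed, B's statement is true, so B is a truth-teller.
With that fixed, C's statement is true, so C is a truth-teller.
With that fixed, E's statement is false, so E is a liar.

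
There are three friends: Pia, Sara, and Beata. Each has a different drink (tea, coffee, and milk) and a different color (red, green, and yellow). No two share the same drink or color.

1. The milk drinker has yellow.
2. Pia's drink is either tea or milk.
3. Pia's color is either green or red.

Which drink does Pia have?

tea

With clues 1–2, coffee is impossible for Pia's drink.
With clues 1–3, milk is impossible for Pia's drink.
That leaves tea.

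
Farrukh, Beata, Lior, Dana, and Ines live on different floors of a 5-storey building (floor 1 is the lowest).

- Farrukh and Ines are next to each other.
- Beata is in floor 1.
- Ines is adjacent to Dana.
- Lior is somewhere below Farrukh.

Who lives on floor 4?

Ines

With clues 1–2, Beata is ruled out for floor 4.
With clues 1–3, Lior is ruled out for floor 4.
With clues 1–4, Dana and Farrukh are ruled out for floor 4.
So floor 4 is Ines.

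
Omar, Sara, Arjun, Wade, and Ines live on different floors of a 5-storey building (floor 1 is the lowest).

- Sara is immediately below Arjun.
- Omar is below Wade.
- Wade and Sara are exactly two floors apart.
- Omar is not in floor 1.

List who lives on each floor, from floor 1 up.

From clue 1: Sara is in {1,2,3,4}.
From clues 1–2: Omar is in {1,2,3,4}.
From clues 1–3: Omar is in {1,2}.
From clues 1–4: Ines → floor 1, Omar → floor 2, Sara → floor 3, Arjun → floor 4, Wade → floor 5.

Ines, Omar, Sara, Arjun, Wade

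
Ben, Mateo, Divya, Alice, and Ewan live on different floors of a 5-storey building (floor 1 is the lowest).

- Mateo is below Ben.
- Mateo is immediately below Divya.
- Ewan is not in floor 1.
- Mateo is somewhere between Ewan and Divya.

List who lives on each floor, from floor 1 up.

Alice, Ewan, Mateo, Divya, Ben

From clue 1: Ben is in {2,3,4,5}.
From clues 1–2: Ben is in {3,4,5}.
From clues 1–4: Alice → floor 1, Ewan → floor 2, Mateo → floor 3, Divya → floor 4, Ben → floor 5.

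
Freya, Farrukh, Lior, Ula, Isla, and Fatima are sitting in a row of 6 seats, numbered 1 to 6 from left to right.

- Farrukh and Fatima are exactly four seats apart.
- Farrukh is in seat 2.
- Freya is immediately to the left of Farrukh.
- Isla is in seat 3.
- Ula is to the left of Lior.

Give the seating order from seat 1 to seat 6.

From clue 1: Farrukh is in {1,2,5,6}.
From clues 1–2: Farrukh → seat 2, Fatima → seat 6.
From clues 1–3: Freya → seat 1.
From clues 1–4: Isla → seat 3.
From clues 1–5: Ula → seat 4, Lior → seat 5.

Freya, Farrukh, Isla, Ula, Lior, Fatima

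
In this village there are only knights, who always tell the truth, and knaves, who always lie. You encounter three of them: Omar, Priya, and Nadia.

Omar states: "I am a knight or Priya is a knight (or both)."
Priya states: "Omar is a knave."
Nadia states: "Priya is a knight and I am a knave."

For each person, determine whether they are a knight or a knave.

Omar: knight, Priya: knave, Nadia: knave

Consider Omar. Suppose Omar is a knave.
Then no assignment of the remaining roles makes every statement match its speaker's type — contradiction.
So Omar is a knight.
With that fixed, Priya's statement is false, so Priya is a knave.
With that fixed, Nadia's statement is false, so Nadia is a knave.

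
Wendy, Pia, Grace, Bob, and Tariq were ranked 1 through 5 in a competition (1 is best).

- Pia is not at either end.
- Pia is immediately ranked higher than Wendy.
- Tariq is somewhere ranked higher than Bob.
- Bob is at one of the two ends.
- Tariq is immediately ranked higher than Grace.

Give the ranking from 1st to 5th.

From clue 1: Pia is in {2,3,4}.
From clues 1–2: Wendy is in {3,4,5}.
From clues 1–4: Bob → rank 5.
From clues 1–5: Tariq → rank 1, Grace → rank 2, Pia → rank 3, Wendy → rank 4.

Tariq, Grace, Pia, Wendy, Bob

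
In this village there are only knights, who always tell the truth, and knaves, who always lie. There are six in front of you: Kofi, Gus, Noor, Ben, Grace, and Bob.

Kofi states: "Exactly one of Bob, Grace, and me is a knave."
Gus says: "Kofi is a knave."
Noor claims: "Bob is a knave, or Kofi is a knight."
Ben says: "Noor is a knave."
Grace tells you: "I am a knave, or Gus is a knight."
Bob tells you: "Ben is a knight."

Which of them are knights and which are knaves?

Kofi: knave, Gus: knight, Noor: knight, Ben: knave, Grace: knight, Bob: knave

Consider Kofi. Suppose Kofi is a knight.
Then no assignment of the remaining roles makes every statement match its speaker's type — contradiction.
So Kofi is a knave.
With that fixed, Gus's statement is true, so Gus is a knight.
With that fixed, Grace's statement is true, so Grace is a knight.
Consider Noor. Suppose Noor is a knave.
Then no assignment of the remaining roles makes every statement match its speaker's type — contradiction.
So Noor is a knight.
With that fixed, Ben's statement is false, so Ben is a knave.
With that fixed, Bob's statement is false, so Bob is a knave.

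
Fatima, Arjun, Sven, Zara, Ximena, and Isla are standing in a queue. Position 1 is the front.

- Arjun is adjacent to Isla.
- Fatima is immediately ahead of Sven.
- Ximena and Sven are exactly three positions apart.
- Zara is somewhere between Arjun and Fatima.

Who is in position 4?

With clues 1–3, Fatima and Ximena are ruled out for position 4.
With clues 1–4, Arjun, Isla, and Sven are ruled out for position 4.
So position 4 is Zara.

Zara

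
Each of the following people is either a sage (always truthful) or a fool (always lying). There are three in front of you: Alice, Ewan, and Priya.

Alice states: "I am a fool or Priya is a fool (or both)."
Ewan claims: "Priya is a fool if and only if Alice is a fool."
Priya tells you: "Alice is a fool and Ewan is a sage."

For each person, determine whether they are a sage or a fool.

Consider Alice. Suppose Alice is a fool.
Then Alice's own statement would have to be false, but it can't be — contradiction.
So Alice is a sage.
With that fixed, Priya's statement is false, so Priya is a fool.
With that fixed, Ewan's statement is false, so Ewan is a fool.

Alice: sage, Ewan: fool, Priya: fool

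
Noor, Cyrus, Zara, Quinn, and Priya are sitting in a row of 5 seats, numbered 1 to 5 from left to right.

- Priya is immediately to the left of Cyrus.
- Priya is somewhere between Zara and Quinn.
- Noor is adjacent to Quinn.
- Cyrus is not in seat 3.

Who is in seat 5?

Zara

With clue 1, Priya is ruled out for seat 5.
With clues 1–2, Cyrus is ruled out for seat 5.
With clues 1–4, Noor and Quinn are ruled out for seat 5.
So seat 5 is Zara.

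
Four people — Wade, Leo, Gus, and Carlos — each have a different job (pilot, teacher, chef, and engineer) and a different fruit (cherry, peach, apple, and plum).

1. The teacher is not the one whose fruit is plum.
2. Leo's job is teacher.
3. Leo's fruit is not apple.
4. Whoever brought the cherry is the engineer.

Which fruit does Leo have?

peach

With clues 1–2, plum is impossible for Leo's fruit.
With clues 1–3, apple is impossible for Leo's fruit.
With clues 1–4, cherry is impossible for Leo's fruit.
That leaves peach.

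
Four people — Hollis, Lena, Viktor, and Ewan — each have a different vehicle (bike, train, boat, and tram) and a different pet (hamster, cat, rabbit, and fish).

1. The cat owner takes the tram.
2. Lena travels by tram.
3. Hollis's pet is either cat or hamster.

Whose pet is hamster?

With clues 1–2, Lena is impossible for the one with pet hamster.
With clues 1–3, Ewan and Viktor are impossible for the one with pet hamster.
That leaves Hollis.

Hollis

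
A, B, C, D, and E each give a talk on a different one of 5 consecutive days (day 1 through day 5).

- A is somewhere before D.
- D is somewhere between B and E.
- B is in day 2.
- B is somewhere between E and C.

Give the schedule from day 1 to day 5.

C, B, A, D, E

From clue 1: A is in {1,2,3,4}.
From clues 1–2: D is in {3,4}.
From clues 1–3: B → day 2.
From clues 1–4: C → day 1, A → day 3, D → day 4, E → day 5.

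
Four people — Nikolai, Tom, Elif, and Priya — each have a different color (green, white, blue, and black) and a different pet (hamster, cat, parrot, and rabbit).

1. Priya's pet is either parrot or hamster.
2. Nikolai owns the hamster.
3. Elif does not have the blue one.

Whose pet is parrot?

Priya

With clues 1–2, Elif, Nikolai, and Tom are impossible for the one with pet parrot.
That leaves Priya.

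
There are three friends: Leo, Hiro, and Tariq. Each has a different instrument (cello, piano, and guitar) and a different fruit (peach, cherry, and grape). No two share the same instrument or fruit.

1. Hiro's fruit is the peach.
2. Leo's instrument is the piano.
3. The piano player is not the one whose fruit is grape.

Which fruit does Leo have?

Clue 1 rules out peach for Leo's fruit.
With clues 1–3, grape is impossible for Leo's fruit.
That leaves cherry.

cherry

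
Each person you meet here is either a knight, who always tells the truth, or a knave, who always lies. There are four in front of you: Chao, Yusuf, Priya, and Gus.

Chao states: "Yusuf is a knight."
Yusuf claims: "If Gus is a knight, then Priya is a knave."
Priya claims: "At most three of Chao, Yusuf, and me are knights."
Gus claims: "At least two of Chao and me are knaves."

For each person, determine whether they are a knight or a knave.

Chao: knight, Yusuf: knight, Priya: knight, Gus: knave

Regardless of anyone's role, Priya's statement is true, so Priya is a knight.
Consider Chao. Suppose Chao is a knave.
Then whichever role Gus has, Gus's statement has the wrong truth value — contradiction.
So Chao is a knight.
With that fixed, Gus's statement is false, so Gus is a knave.
With that fixed, Yusuf's statement is true, so Yusuf is a knight.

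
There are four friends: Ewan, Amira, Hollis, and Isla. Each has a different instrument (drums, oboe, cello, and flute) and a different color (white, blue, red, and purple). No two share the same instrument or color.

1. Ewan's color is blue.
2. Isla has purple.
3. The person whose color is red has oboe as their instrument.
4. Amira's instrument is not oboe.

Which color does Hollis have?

red

Clue 1 rules out blue for Hollis's color.
With clues 1–2, purple is impossible for Hollis's color.
With clues 1–4, white is impossible for Hollis's color.
That leaves red.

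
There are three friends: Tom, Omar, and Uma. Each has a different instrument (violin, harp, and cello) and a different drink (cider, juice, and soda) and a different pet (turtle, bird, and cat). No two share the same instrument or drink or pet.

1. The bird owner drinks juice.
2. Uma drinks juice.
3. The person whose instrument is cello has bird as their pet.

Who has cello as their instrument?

Uma

With clues 1–3, Omar and Tom are impossible for the one with instrument cello.
That leaves Uma.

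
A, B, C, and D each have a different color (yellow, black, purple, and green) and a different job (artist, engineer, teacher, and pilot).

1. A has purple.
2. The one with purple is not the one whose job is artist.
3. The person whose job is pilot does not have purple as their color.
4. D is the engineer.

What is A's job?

teacher

With clues 1–2, artist is impossible for A's job.
With clues 1–3, pilot is impossible for A's job.
With clues 1–4, engineer is impossible for A's job.
That leaves teacher.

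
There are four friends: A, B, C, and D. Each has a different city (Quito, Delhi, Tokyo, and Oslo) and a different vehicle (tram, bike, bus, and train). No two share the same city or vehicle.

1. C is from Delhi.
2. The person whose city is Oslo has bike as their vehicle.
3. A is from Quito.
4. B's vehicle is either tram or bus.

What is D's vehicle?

bike

With clues 1–4, bus, train, and tram are impossible for D's vehicle.
That leaves bike.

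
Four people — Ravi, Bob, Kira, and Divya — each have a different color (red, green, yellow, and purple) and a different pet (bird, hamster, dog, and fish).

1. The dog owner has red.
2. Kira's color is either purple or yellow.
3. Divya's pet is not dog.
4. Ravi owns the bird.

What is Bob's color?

red

With clues 1–4, green, purple, and yellow are impossible for Bob's color.
That leaves red.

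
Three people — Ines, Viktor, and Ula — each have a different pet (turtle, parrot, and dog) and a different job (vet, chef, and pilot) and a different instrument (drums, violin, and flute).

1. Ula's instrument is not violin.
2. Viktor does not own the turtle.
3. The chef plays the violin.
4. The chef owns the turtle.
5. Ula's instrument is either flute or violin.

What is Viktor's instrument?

With clues 1–4, violin is impossible for Viktor's instrument.
With clues 1–5, flute is impossible for Viktor's instrument.
That leaves drums.

drums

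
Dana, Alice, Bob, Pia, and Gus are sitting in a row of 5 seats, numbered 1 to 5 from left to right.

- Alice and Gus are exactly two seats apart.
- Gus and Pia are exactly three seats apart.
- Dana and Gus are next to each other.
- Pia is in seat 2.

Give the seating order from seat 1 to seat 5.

Bob, Pia, Alice, Dana, Gus

From clues 1–2: Alice is in {2,3,4}.
From clues 1–4: Bob → seat 1, Pia → seat 2, Alice → seat 3, Dana → seat 4, Gus → seat 5.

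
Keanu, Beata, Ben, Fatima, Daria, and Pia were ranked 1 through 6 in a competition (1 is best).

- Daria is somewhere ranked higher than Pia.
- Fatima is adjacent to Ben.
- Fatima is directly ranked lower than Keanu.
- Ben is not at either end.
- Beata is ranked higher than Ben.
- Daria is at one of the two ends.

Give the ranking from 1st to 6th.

From clue 1: Daria is in {1,2,3,4,5}.
From clues 1–3: Keanu is in {1,2,3,4}.
From clues 1–4: Keanu is in {1,2,3}.
From clues 1–5: Pia → rank 6.
From clues 1–6: Daria → rank 1, Beata → rank 2, Keanu → rank 3, Fatima → rank 4, Ben → rank 5.

Daria, Beata, Keanu, Fatima, Ben, Pia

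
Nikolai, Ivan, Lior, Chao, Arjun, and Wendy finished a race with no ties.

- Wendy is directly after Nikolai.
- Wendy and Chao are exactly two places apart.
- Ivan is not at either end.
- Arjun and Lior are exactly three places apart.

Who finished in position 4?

Chao

With clues 1–4, Arjun, Ivan, Lior, Nikolai, and Wendy are ruled out for place 4.
So place 4 is Chao.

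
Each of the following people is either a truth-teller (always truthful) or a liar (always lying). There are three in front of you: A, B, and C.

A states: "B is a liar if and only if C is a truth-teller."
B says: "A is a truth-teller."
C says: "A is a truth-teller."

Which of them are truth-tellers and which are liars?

Consider A. Suppose A is a truth-teller.
Then no assignment of the remaining roles makes every statement match its speaker's type — contradiction.
So A is a liar.
With that fixed, B's statement is false, so B is a liar.
With that fixed, C's statement is false, so C is a liar.

A: liar, B: liar, C: liar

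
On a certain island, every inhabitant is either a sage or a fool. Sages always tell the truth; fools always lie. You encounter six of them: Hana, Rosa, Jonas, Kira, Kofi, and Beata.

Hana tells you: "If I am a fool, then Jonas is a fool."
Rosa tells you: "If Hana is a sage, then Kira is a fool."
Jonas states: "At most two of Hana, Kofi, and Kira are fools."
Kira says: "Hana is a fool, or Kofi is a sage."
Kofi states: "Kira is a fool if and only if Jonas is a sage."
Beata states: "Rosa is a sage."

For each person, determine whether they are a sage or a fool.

Hana: fool, Rosa: sage, Jonas: sage, Kira: sage, Kofi: fool, Beata: sage

Consider Hana. Suppose Hana is a sage.
Then no assignment of the remaining roles makes every statement match its speaker's type — contradiction.
So Hana is a fool.
With that fixed, Rosa's statement is true, so Rosa is a sage.
With that fixed, Kira's statement is true, so Kira is a sage.
With that fixed, Beata's statement is true, so Beata is a sage.
With that fixed, Jonas's statement is true, so Jonas is a sage.
With that fixed, Kofi's statement is false, so Kofi is a fool.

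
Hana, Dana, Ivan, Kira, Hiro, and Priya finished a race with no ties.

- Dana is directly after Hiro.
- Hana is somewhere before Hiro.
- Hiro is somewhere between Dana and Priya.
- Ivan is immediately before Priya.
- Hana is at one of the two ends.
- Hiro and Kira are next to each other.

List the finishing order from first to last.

Hana, Ivan, Priya, Kira, Hiro, Dana

From clue 1: Dana is in {2,3,4,5,6}.
From clues 1–2: Hana is in {1,2,3,4}.
From clues 1–3: Dana is in {4,5,6}.
From clues 1–4: Dana is in {5,6}.
From clues 1–5: Hana → place 1.
From clues 1–6: Ivan → place 2, Priya → place 3, Kira → place 4, Hiro → place 5, Dana → place 6.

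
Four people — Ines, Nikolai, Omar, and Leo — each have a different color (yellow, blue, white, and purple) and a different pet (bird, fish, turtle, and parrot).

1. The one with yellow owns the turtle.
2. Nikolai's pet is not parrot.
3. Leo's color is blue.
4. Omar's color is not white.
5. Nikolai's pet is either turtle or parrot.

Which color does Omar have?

With clues 1–3, blue is impossible for Omar's color.
With clues 1–4, white is impossible for Omar's color.
With clues 1–5, yellow is impossible for Omar's color.
That leaves purple.

purple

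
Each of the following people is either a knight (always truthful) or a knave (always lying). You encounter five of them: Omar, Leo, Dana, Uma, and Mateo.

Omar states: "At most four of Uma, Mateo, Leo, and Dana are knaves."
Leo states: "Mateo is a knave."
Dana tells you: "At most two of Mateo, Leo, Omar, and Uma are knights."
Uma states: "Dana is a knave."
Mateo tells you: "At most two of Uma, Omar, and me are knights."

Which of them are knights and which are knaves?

Regardless of anyone's role, Omar's statement is true, so Omar is a knight.
Consider Leo. Suppose Leo is a knight.
Then no assignment of the remaining roles makes every statement match its speaker's type — contradiction.
So Leo is a knave.
Consider Dana. Suppose Dana is a knave.
Then no assignment of the remaining roles makes every statement match its speaker's type — contradiction.
So Dana is a knight.
With that fixed, Uma's statement is false, so Uma is a knave.
With that fixed, Mateo's statement is true, so Mateo is a knight.

Omar: knight, Leo: knave, Dana: knight, Uma: knave, Mateo: knight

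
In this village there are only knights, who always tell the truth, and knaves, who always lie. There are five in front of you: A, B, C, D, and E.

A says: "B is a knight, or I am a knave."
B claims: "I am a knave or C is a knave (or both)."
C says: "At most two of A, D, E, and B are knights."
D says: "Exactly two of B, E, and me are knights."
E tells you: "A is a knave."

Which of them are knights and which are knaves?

Consider A. Suppose A is a knave.
Then A's own statement would have to be false, but it can't be — contradiction.
So A is a knight.
With that fixed, E's statement is false, so E is a knave.
Consider B. Suppose B is a knave.
Then A's statement comes out false, contradicting A being a knight.
So B is a knight.
Consider C. Suppose C is a knight.
Then B's statement comes out false, contradicting B being a knight.
So C is a knave.
Consider D. Suppose D is a knave.
Then C's statement comes out true, contradicting C being a knave.
So D is a knight.

A: knight, B: knight, C: knave, D: knight, E: knave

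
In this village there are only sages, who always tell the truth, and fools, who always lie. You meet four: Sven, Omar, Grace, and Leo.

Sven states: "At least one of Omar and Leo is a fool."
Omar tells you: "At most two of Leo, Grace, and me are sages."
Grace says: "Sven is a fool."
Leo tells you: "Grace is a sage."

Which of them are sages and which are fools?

Sven: sage, Omar: sage, Grace: fool, Leo: fool

Consider Sven. Suppose Sven is a fool.
Then no assignment of the remaining roles makes every statement match its speaker's type — contradiction.
So Sven is a sage.
With that fixed, Grace's statement is false, so Grace is a fool.
With that fixed, Leo's statement is false, so Leo is a fool.
With that fixed, Omar's statement is true, so Omar is a sage.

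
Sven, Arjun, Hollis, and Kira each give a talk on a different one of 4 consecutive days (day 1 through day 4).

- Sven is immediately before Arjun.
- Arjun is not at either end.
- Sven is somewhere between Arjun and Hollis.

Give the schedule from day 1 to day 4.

From clue 1: Sven is in {1,2,3}.
From clues 1–2: Sven is in {1,2}.
From clues 1–3: Hollis → day 1, Sven → day 2, Arjun → day 3, Kira → day 4.

Hollis, Sven, Arjun, Kira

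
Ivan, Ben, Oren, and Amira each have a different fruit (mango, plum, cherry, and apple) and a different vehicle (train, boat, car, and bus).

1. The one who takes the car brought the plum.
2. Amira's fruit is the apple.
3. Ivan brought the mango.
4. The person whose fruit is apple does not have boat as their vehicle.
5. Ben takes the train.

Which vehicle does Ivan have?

With clues 1–3, car is impossible for Ivan's vehicle.
With clues 1–5, bus and train are impossible for Ivan's vehicle.
That leaves boat.

boat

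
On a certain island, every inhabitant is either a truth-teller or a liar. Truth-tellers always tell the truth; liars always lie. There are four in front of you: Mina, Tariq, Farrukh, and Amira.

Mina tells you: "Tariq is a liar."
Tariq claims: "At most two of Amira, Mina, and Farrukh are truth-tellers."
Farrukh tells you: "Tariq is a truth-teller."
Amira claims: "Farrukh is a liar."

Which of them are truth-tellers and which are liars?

Consider Mina. Suppose Mina is a truth-teller.
Then no assignment of the remaining roles makes every statement match its speaker's type — contradiction.
So Mina is a liar.
With that fixed, Tariq's statement is true, so Tariq is a truth-teller.
With that fixed, Farrukh's statement is true, so Farrukh is a truth-teller.
With that fixed, Amira's statement is false, so Amira is a liar.

Mina: liar, Tariq: truth-teller, Farrukh: truth-teller, Amira: liar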